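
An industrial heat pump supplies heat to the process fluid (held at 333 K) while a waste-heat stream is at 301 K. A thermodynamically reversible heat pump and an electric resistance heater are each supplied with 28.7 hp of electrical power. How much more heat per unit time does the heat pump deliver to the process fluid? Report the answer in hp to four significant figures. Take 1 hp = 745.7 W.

270.0 hp

The reservoir spacing is ΔT = 333 − 301 = 32.00 K.
COP_Carnot = T_H/ΔT = 333.00/32.00 = 10.41.
The heat pump delivers Q̇_H = COP × Ẇ = 298.7 hp; the resistance heater delivers Ẇ = 28.70 hp.
Extra = (COP − 1)·Ẇ = 270.0 hp.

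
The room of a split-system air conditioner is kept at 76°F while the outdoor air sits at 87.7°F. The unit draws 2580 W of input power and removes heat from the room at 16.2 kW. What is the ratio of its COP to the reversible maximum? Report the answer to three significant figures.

Converting, Q̇_C = 16.20 kW = 16200 W, so COP_actual = Q̇_C/Ẇ = 16200/2580 = 6.279.
In absolute terms T_C = 297.59 K and T_H = 304.09 K, so ΔT = 6.500 K.
COP_Carnot = T_C/ΔT = 297.59/6.500 = 45.78.
η_II = COP_actual/COP_Carnot = 6.279/45.78 = 0.1371.

0.137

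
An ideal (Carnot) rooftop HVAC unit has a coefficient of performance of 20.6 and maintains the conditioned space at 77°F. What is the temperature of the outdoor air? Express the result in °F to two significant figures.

COP_R = T_C/(T_H − T_C) gives T_H − T_C = T_C/COP.
With T_C = 298.15 K, T_H = 298.15 × (1 + 1/20.6) = 312.62 K.
Converting, 312.62 K = 103.05°F.

100 °F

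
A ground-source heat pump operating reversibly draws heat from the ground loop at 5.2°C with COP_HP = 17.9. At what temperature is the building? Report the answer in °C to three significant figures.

COP_HP = T_H/(T_H − T_C) rearranges to T_H = COP·T_C/(COP − 1).
With T_C = 278.35 K, T_H = 17.9 × 278.35/16.90 = 294.82 K.
Converting, 294.82 K = 21.67°C.

21.7 °C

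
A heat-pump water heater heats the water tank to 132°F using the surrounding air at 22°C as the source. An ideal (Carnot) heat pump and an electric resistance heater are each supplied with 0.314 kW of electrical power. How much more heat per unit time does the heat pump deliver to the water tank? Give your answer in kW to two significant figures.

In absolute terms T_C = 295.15 K and T_H = 328.71 K, so ΔT = 33.56 K.
COP_Carnot = T_H/ΔT = 328.71/33.56 = 9.796.
The heat pump delivers Q̇_H = COP × Ẇ = 3.076 kW; the resistance heater delivers Ẇ = 0.3140 kW.
Extra = (COP − 1)·Ẇ = 2.762 kW.

2.8 kW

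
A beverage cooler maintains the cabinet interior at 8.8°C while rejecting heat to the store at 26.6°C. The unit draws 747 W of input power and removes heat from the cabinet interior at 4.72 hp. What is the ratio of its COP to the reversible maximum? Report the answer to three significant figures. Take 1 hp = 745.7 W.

0.297

Converting, Q̇_C = 4.720 hp = 3520 W, so COP_actual = Q̇_C/Ẇ = 3520/747.0 = 4.712.
In absolute terms T_C = 281.95 K and T_H = 299.75 K, so ΔT = 17.80 K.
COP_Carnot = T_C/ΔT = 281.95/17.80 = 15.84.
η_II = COP_actual/COP_Carnot = 4.712/15.84 = 0.2975.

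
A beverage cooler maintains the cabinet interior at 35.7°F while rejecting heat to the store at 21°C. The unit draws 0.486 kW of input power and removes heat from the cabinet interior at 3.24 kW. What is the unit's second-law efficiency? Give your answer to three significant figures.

0.459

COP_actual = Q̇_C/Ẇ = 3.240/0.4860 = 6.667.
In absolute terms T_C = 275.21 K and T_H = 294.15 K, so ΔT = 18.94 K.
COP_Carnot = T_C/ΔT = 275.21/18.94 = 14.53.
η_II = COP_actual/COP_Carnot = 6.667/14.53 = 0.4589.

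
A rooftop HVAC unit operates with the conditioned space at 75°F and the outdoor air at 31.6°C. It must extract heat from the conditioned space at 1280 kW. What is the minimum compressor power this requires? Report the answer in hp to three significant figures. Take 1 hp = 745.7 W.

44.6 hp

In absolute terms T_C = 297.04 K and T_H = 304.75 K, so ΔT = 7.711 K.
COP_Carnot = T_C/ΔT = 297.04/7.711 = 38.52.
Ẇ_min = Q̇/COP_Carnot = 1280/38.52 = 33.23 kW = 44.56 hp.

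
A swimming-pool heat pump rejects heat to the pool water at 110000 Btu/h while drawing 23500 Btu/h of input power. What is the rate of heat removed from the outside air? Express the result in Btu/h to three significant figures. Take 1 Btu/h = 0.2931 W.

For a cyclic device the first law requires Q̇_H = Q̇_C + Ẇ.
Q̇_C = Q̇_H − Ẇ = 86500 Btu/h.

86500 Btu/h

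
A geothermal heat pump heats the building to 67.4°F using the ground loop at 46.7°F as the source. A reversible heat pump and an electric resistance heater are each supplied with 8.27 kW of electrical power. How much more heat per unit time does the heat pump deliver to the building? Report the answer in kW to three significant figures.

In absolute terms T_C = 281.32 K and T_H = 292.82 K, so ΔT = 11.50 K.
COP_Carnot = T_H/ΔT = 292.82/11.50 = 25.46.
The heat pump delivers Q̇_H = COP × Ẇ = 210.6 kW; the resistance heater delivers Ẇ = 8.270 kW.
Extra = (COP − 1)·Ẇ = 202.3 kW.

202 kW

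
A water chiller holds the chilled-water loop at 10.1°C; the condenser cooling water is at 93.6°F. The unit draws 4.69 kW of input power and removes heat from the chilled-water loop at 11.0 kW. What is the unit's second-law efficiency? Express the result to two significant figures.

0.20

COP_actual = Q̇_C/Ẇ = 11.00/4.690 = 2.345.
In absolute terms T_C = 283.25 K and T_H = 307.37 K, so ΔT = 24.12 K.
COP_Carnot = T_C/ΔT = 283.25/24.12 = 11.74.
η_II = COP_actual/COP_Carnot = 2.345/11.74 = 0.1997.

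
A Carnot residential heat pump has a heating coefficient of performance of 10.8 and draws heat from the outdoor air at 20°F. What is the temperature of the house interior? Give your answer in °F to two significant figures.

COP_HP = T_H/(T_H − T_C) rearranges to T_H = COP·T_C/(COP − 1).
With T_C = 266.48 K, T_H = 10.8 × 266.48/9.800 = 293.68 K.
Converting, 293.68 K = 68.95°F.

69 °F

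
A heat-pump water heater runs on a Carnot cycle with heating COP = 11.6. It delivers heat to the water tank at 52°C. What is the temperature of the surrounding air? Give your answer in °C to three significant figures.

24.0 °C

COP_HP = T_H/(T_H − T_C) gives T_H − T_C = T_H/COP.
With T_H = 325.15 K, T_C = 325.15 × (1 − 1/11.6) = 297.12 K.
Converting, 297.12 K = 23.97°C.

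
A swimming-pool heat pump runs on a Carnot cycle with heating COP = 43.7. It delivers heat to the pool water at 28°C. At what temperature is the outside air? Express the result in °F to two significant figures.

70 °F

COP_HP = T_H/(T_H − T_C) gives T_H − T_C = T_H/COP.
With T_H = 301.15 K, T_C = 301.15 × (1 − 1/43.7) = 294.26 K.
Converting, 294.26 K = 70.00°F.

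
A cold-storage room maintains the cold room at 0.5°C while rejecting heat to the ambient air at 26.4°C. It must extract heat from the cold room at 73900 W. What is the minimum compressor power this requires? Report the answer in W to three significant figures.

6990 W

In absolute terms T_C = 273.65 K and T_H = 299.55 K, so ΔT = 25.90 K.
COP_Carnot = T_C/ΔT = 273.65/25.90 = 10.57.
Ẇ_min = Q̇/COP_Carnot = 73900/10.57 = 6994 W.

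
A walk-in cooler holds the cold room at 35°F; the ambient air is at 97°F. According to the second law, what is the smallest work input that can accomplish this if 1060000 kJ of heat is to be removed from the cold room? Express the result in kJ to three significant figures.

In absolute terms T_C = 274.82 K and T_H = 309.26 K, so ΔT = 34.44 K.
The reversible limit is COP_R = T_C/ΔT = 7.979, so W_min = Q_C/COP = Q_C·ΔT/T_C.
W_min = 1060000 × 34.44/274.82 = 132900 kJ.

133000 kJ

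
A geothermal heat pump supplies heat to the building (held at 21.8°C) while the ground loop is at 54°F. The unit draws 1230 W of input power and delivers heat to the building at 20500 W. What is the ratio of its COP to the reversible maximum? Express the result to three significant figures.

COP_actual = Q̇_H/Ẇ = 20500/1230 = 16.67.
In absolute terms T_C = 285.37 K and T_H = 294.95 K, so ΔT = 9.578 K.
COP_Carnot = T_H/ΔT = 294.95/9.578 = 30.80.
η_II = COP_actual/COP_Carnot = 16.67/30.80 = 0.5412.

0.541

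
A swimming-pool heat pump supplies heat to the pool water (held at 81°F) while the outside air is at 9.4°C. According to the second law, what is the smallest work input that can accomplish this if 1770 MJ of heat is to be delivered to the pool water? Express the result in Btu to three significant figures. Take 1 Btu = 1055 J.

In absolute terms T_C = 282.55 K and T_H = 300.37 K, so ΔT = 17.82 K.
The reversible limit is COP_HP = T_H/ΔT = 16.85, so W_min = Q_H/COP = Q_H·ΔT/T_H.
W_min = 1770 × 17.82/300.37 = 105.0 MJ = 99550 Btu.

99500 Btu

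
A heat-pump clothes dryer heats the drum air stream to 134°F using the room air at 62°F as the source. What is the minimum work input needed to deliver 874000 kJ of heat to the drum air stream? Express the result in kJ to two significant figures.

In absolute terms T_C = 289.82 K and T_H = 329.82 K, so ΔT = 40.00 K.
The reversible limit is COP_HP = T_H/ΔT = 8.245, so W_min = Q_H/COP = Q_H·ΔT/T_H.
W_min = 874000 × 40.00/329.82 = 106000 kJ.

110000 kJ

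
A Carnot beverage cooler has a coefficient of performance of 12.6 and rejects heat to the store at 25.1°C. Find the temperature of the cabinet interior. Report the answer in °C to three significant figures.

For a Carnot refrigerator COP_R = T_C/(T_H − T_C), so T_C = COP·T_H/(1 + COP).
With T_H = 298.25 K, T_C = 12.6 × 298.25/13.60 = 276.32 K.
Converting, 276.32 K = 3.17°C.

3.17 °C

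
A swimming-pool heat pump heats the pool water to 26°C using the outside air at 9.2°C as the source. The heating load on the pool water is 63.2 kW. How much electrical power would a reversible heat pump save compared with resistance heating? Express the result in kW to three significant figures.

In absolute terms T_C = 282.35 K and T_H = 299.15 K, so ΔT = 16.80 K.
COP_Carnot = T_H/ΔT = 299.15/16.80 = 17.81.
Resistance heating needs Ẇ_res = Q̇_H = 63.20 kW; the reversible heat pump needs only Ẇ_hp = Q̇_H/COP = 3.549 kW.
Saving = 63.20 − 3.549 = 59.65 kW.

59.7 kW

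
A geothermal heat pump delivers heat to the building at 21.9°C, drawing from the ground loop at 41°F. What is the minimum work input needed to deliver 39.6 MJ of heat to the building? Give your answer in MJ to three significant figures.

In absolute terms T_C = 278.15 K and T_H = 295.05 K, so ΔT = 16.90 K.
The reversible limit is COP_HP = T_H/ΔT = 17.46, so W_min = Q_H/COP = Q_H·ΔT/T_H.
W_min = 39.60 × 16.90/295.05 = 2.268 MJ.

2.27 MJ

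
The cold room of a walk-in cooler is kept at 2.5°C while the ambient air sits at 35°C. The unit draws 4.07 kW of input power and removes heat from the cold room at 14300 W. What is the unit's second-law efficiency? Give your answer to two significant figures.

0.41

Converting, Q̇_C = 14300 W = 14.30 kW, so COP_actual = Q̇_C/Ẇ = 14.30/4.070 = 3.514.
In absolute terms T_C = 275.65 K and T_H = 308.15 K, so ΔT = 32.50 K.
COP_Carnot = T_C/ΔT = 275.65/32.50 = 8.482.
η_II = COP_actual/COP_Carnot = 3.514/8.482 = 0.4143.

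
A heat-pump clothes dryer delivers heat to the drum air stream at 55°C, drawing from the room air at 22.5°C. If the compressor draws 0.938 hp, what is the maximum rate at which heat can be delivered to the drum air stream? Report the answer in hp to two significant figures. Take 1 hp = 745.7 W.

In absolute terms T_C = 295.65 K and T_H = 328.15 K, so ΔT = 32.50 K.
COP_Carnot = T_H/ΔT = 328.15/32.50 = 10.10.
Q̇_max = COP_Carnot × Ẇ = 10.10 × 0.9380 hp = 9.471 hp.

9.5 hp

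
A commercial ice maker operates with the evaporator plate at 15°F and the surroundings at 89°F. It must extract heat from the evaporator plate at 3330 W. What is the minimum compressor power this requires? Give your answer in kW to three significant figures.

In absolute terms T_C = 263.71 K and T_H = 304.82 K, so ΔT = 41.11 K.
COP_Carnot = T_C/ΔT = 263.71/41.11 = 6.414.
Ẇ_min = Q̇/COP_Carnot = 3330/6.414 = 519.1 W = 0.5191 kW.

0.519 kW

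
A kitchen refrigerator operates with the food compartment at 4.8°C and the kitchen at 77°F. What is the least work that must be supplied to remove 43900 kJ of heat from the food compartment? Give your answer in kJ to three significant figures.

In absolute terms T_C = 277.95 K and T_H = 298.15 K, so ΔT = 20.20 K.
The reversible limit is COP_R = T_C/ΔT = 13.76, so W_min = Q_C/COP = Q_C·ΔT/T_C.
W_min = 43900 × 20.20/277.95 = 3190 kJ.

3190 kJ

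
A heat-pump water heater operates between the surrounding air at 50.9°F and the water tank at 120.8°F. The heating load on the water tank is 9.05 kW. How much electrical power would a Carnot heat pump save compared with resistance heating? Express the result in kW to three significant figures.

In absolute terms T_C = 283.65 K and T_H = 322.48 K, so ΔT = 38.83 K.
COP_Carnot = T_H/ΔT = 322.48/38.83 = 8.304.
Resistance heating needs Ẇ_res = Q̇_H = 9.050 kW; the reversible heat pump needs only Ẇ_hp = Q̇_H/COP = 1.090 kW.
Saving = 9.050 − 1.090 = 7.960 kW.

7.96 kW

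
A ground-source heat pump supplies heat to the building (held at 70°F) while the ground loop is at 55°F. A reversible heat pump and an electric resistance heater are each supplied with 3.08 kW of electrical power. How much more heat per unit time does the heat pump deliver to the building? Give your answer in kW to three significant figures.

In absolute terms T_C = 285.93 K and T_H = 294.26 K, so ΔT = 8.333 K.
COP_Carnot = T_H/ΔT = 294.26/8.333 = 35.31.
The heat pump delivers Q̇_H = COP × Ẇ = 108.8 kW; the resistance heater delivers Ẇ = 3.080 kW.
Extra = (COP − 1)·Ẇ = 105.7 kW.

106 kW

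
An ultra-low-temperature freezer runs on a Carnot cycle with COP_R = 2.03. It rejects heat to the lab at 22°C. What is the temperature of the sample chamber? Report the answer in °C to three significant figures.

-75.4 °C

For a Carnot refrigerator COP_R = T_C/(T_H − T_C), so T_C = COP·T_H/(1 + COP).
With T_H = 295.15 K, T_C = 2.03 × 295.15/3.030 = 197.74 K.
Converting, 197.74 K = -75.41°C.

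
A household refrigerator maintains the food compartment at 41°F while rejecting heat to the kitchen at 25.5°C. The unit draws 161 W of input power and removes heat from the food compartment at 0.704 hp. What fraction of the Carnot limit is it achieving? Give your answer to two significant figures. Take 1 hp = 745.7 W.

0.24

Converting, Q̇_C = 0.7040 hp = 525.0 W, so COP_actual = Q̇_C/Ẇ = 525.0/161.0 = 3.261.
In absolute terms T_C = 278.15 K and T_H = 298.65 K, so ΔT = 20.50 K.
COP_Carnot = T_C/ΔT = 278.15/20.50 = 13.57.
η_II = COP_actual/COP_Carnot = 3.261/13.57 = 0.2403.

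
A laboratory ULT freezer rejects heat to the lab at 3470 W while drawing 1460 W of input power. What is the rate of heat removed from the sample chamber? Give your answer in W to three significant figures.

For a cyclic device the first law requires Q̇_H = Q̇_C + Ẇ.
Q̇_C = Q̇_H − Ẇ = 2010 W.

2010 W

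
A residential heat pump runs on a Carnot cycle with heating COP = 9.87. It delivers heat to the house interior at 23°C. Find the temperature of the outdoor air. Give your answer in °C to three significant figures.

COP_HP = T_H/(T_H − T_C) gives T_H − T_C = T_H/COP.
With T_H = 296.15 K, T_C = 296.15 × (1 − 1/9.87) = 266.14 K.
Converting, 266.14 K = -7.01°C.

-7.01 °C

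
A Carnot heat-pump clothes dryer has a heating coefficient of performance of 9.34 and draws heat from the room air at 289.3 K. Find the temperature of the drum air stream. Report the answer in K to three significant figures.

324 K

COP_HP = T_H/(T_H − T_C) rearranges to T_H = COP·T_C/(COP − 1).
With T_C = 289.30 K, T_H = 9.34 × 289.30/8.340 = 323.99 K.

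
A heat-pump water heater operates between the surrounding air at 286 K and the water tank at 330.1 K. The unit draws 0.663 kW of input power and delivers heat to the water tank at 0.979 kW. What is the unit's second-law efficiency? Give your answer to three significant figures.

0.197

COP_actual = Q̇_H/Ẇ = 0.9790/0.6630 = 1.477.
The reservoir spacing is ΔT = 330.1 − 286 = 44.10 K.
COP_Carnot = T_H/ΔT = 330.10/44.10 = 7.485.
η_II = COP_actual/COP_Carnot = 1.477/7.485 = 0.1973.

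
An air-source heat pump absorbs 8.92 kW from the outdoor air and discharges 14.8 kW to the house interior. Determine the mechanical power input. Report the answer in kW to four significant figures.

5.880 kW

For a cyclic device the first law requires Q̇_H = Q̇_C + Ẇ.
Ẇ = Q̇_H − Q̇_C = 5.880 kW.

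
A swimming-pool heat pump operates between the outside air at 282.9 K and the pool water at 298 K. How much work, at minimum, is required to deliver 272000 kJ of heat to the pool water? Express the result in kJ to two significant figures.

The reservoir spacing is ΔT = 298 − 282.9 = 15.10 K.
The reversible limit is COP_HP = T_H/ΔT = 19.74, so W_min = Q_H/COP = Q_H·ΔT/T_H.
W_min = 272000 × 15.10/298.00 = 13780 kJ.

14000 kJ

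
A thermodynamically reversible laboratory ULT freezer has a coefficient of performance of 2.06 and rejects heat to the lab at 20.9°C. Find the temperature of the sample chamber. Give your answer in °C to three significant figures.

-75.2 °C

For a Carnot refrigerator COP_R = T_C/(T_H − T_C), so T_C = COP·T_H/(1 + COP).
With T_H = 294.05 K, T_C = 2.06 × 294.05/3.060 = 197.96 K.
Converting, 197.96 K = -75.19°C.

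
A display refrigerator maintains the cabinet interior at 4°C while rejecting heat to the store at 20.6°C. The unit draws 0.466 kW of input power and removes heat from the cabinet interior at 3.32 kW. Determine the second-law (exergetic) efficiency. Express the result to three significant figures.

COP_actual = Q̇_C/Ẇ = 3.320/0.4660 = 7.124.
In absolute terms T_C = 277.15 K and T_H = 293.75 K, so ΔT = 16.60 K.
COP_Carnot = T_C/ΔT = 277.15/16.60 = 16.70.
η_II = COP_actual/COP_Carnot = 7.124/16.70 = 0.4267.

0.427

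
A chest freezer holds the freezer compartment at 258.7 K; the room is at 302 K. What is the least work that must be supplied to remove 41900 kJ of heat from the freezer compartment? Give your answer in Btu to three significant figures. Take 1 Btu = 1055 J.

The reservoir spacing is ΔT = 302 − 258.7 = 43.30 K.
The reversible limit is COP_R = T_C/ΔT = 5.975, so W_min = Q_C/COP = Q_C·ΔT/T_C.
W_min = 41900 × 43.30/258.70 = 7013 kJ = 6647 Btu.

6650 Btu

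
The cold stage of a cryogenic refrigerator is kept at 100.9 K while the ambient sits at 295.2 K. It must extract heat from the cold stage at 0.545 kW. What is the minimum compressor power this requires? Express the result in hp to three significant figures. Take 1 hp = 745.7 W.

1.41 hp

The reservoir spacing is ΔT = 295.2 − 100.9 = 194.3 K.
COP_Carnot = T_C/ΔT = 100.90/194.3 = 0.5193.
Ẇ_min = Q̇/COP_Carnot = 0.5450/0.5193 = 1.049 kW = 1.407 hp.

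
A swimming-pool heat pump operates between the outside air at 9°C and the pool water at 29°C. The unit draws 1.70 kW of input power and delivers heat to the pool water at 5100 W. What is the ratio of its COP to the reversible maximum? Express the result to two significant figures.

0.20

Converting, Q̇_H = 5100 W = 5.100 kW, so COP_actual = Q̇_H/Ẇ = 5.100/1.700 = 3.000.
In absolute terms T_C = 282.15 K and T_H = 302.15 K, so ΔT = 20.00 K.
COP_Carnot = T_H/ΔT = 302.15/20.00 = 15.11.
η_II = COP_actual/COP_Carnot = 3.000/15.11 = 0.1986.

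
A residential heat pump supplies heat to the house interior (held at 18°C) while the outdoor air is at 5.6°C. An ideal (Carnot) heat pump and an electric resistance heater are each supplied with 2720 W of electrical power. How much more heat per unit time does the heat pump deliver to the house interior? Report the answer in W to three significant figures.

61100 W

In absolute terms T_C = 278.75 K and T_H = 291.15 K, so ΔT = 12.40 K.
COP_Carnot = T_H/ΔT = 291.15/12.40 = 23.48.
The heat pump delivers Q̇_H = COP × Ẇ = 63870 W; the resistance heater delivers Ẇ = 2720 W.
Extra = (COP − 1)·Ẇ = 61150 W.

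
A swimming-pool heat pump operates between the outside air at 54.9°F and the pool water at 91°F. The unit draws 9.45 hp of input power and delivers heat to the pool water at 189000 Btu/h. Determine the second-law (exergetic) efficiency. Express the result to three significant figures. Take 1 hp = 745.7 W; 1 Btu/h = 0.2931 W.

0.515

Converting, Q̇_H = 189000 Btu/h = 74.29 hp, so COP_actual = Q̇_H/Ẇ = 74.29/9.450 = 7.861.
In absolute terms T_C = 285.87 K and T_H = 305.93 K, so ΔT = 20.06 K.
COP_Carnot = T_H/ΔT = 305.93/20.06 = 15.25.
η_II = COP_actual/COP_Carnot = 7.861/15.25 = 0.5153.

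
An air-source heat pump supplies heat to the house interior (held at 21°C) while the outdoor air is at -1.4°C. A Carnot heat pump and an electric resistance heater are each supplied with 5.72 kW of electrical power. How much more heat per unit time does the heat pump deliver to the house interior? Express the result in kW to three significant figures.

In absolute terms T_C = 271.75 K and T_H = 294.15 K, so ΔT = 22.40 K.
COP_Carnot = T_H/ΔT = 294.15/22.40 = 13.13.
The heat pump delivers Q̇_H = COP × Ẇ = 75.11 kW; the resistance heater delivers Ẇ = 5.720 kW.
Extra = (COP − 1)·Ẇ = 69.39 kW.

69.4 kW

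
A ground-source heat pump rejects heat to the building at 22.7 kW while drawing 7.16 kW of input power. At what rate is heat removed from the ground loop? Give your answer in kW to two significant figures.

16 kW

For a cyclic device the first law requires Q̇_H = Q̇_C + Ẇ.
Q̇_C = Q̇_H − Ẇ = 15.54 kW.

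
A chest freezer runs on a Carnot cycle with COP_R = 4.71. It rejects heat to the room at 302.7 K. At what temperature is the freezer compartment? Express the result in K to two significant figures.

250 K

For a Carnot refrigerator COP_R = T_C/(T_H − T_C), so T_C = COP·T_H/(1 + COP).
With T_H = 302.70 K, T_C = 4.71 × 302.70/5.710 = 249.69 K.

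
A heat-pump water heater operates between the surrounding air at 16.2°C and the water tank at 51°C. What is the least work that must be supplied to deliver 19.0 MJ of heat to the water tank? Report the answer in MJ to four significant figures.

In absolute terms T_C = 289.35 K and T_H = 324.15 K, so ΔT = 34.80 K.
The reversible limit is COP_HP = T_H/ΔT = 9.315, so W_min = Q_H/COP = Q_H·ΔT/T_H.
W_min = 19.00 × 34.80/324.15 = 2.040 MJ.

2.040 MJ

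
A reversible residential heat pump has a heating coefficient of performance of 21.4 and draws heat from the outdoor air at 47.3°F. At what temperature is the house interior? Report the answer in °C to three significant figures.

22.3 °C

COP_HP = T_H/(T_H − T_C) rearranges to T_H = COP·T_C/(COP − 1).
With T_C = 281.65 K, T_H = 21.4 × 281.65/20.40 = 295.46 K.
Converting, 295.46 K = 22.31°C.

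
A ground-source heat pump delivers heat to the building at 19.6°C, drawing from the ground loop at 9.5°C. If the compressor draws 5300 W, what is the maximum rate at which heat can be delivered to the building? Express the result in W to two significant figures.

In absolute terms T_C = 282.65 K and T_H = 292.75 K, so ΔT = 10.10 K.
COP_Carnot = T_H/ΔT = 292.75/10.10 = 28.99.
Q̇_max = COP_Carnot × Ẇ = 28.99 × 5300 W = 153600 W.

150000 W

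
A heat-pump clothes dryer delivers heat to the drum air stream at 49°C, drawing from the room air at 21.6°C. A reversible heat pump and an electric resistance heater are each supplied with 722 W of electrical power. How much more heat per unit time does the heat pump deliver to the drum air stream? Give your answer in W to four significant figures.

In absolute terms T_C = 294.75 K and T_H = 322.15 K, so ΔT = 27.40 K.
COP_Carnot = T_H/ΔT = 322.15/27.40 = 11.76.
The heat pump delivers Q̇_H = COP × Ẇ = 8489 W; the resistance heater delivers Ẇ = 722.0 W.
Extra = (COP − 1)·Ẇ = 7767 W.

7767 W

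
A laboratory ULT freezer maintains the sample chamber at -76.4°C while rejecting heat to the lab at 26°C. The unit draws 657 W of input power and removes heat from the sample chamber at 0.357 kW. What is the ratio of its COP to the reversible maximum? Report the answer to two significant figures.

0.28

Converting, Q̇_C = 0.3570 kW = 357.0 W, so COP_actual = Q̇_C/Ẇ = 357.0/657.0 = 0.5434.
In absolute terms T_C = 196.75 K and T_H = 299.15 K, so ΔT = 102.4 K.
COP_Carnot = T_C/ΔT = 196.75/102.4 = 1.921.
η_II = COP_actual/COP_Carnot = 0.5434/1.921 = 0.2828.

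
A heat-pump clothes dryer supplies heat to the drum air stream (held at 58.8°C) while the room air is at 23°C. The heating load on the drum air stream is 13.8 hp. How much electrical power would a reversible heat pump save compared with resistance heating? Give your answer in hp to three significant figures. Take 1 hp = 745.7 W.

12.3 hp

In absolute terms T_C = 296.15 K and T_H = 331.95 K, so ΔT = 35.80 K.
COP_Carnot = T_H/ΔT = 331.95/35.80 = 9.272.
Resistance heating needs Ẇ_res = Q̇_H = 13.80 hp; the reversible heat pump needs only Ẇ_hp = Q̇_H/COP = 1.488 hp.
Saving = 13.80 − 1.488 = 12.31 hp.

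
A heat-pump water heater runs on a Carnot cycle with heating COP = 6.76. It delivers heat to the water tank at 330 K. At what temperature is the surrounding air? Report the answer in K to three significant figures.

COP_HP = T_H/(T_H − T_C) gives T_H − T_C = T_H/COP.
With T_H = 330.00 K, T_C = 330.00 × (1 − 1/6.76) = 281.18 K.

281 K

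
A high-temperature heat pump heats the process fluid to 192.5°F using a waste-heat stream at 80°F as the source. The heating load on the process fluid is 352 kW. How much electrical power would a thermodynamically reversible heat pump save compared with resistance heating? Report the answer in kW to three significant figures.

291 kW

In absolute terms T_C = 299.82 K and T_H = 362.32 K, so ΔT = 62.50 K.
COP_Carnot = T_H/ΔT = 362.32/62.50 = 5.797.
Resistance heating needs Ẇ_res = Q̇_H = 352.0 kW; the reversible heat pump needs only Ẇ_hp = Q̇_H/COP = 60.72 kW.
Saving = 352.0 − 60.72 = 291.3 kW.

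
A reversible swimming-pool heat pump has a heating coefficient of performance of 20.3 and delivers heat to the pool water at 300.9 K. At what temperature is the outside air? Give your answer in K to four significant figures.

COP_HP = T_H/(T_H − T_C) gives T_H − T_C = T_H/COP.
With T_H = 300.90 K, T_C = 300.90 × (1 − 1/20.3) = 286.08 K.

286.1 K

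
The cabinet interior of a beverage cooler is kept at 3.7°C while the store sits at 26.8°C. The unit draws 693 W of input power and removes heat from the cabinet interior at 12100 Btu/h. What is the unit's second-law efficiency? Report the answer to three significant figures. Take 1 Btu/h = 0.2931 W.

Converting, Q̇_C = 12100 Btu/h = 3547 W, so COP_actual = Q̇_C/Ẇ = 3547/693.0 = 5.118.
In absolute terms T_C = 276.85 K and T_H = 299.95 K, so ΔT = 23.10 K.
COP_Carnot = T_C/ΔT = 276.85/23.10 = 11.98.
η_II = COP_actual/COP_Carnot = 5.118/11.98 = 0.4270.

0.427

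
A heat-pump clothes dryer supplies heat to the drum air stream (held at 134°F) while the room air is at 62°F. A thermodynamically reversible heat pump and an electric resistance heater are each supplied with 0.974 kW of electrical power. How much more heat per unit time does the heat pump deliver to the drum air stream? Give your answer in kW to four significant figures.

In absolute terms T_C = 289.82 K and T_H = 329.82 K, so ΔT = 40.00 K.
COP_Carnot = T_H/ΔT = 329.82/40.00 = 8.245.
The heat pump delivers Q̇_H = COP × Ẇ = 8.031 kW; the resistance heater delivers Ẇ = 0.9740 kW.
Extra = (COP − 1)·Ẇ = 7.057 kW.

7.057 kW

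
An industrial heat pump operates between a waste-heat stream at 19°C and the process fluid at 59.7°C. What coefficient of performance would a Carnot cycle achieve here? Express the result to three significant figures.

In absolute terms T_C = 292.15 K and T_H = 332.85 K, so ΔT = 40.70 K.
For a reversible cycle, COP_Carnot = T_H/ΔT = 332.85/40.70 = 8.178.

8.18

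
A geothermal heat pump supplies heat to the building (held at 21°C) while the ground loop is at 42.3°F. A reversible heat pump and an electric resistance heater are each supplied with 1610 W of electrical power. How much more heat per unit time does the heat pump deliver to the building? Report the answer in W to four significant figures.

29390 W

In absolute terms T_C = 278.87 K and T_H = 294.15 K, so ΔT = 15.28 K.
COP_Carnot = T_H/ΔT = 294.15/15.28 = 19.25.
The heat pump delivers Q̇_H = COP × Ẇ = 31000 W; the resistance heater delivers Ẇ = 1610 W.
Extra = (COP − 1)·Ẇ = 29390 W.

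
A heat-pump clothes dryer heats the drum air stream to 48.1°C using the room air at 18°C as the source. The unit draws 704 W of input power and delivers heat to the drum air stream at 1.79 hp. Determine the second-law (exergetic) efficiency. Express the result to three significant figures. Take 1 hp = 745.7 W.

0.178

Converting, Q̇_H = 1.790 hp = 1335 W, so COP_actual = Q̇_H/Ẇ = 1335/704.0 = 1.896.
In absolute terms T_C = 291.15 K and T_H = 321.25 K, so ΔT = 30.10 K.
COP_Carnot = T_H/ΔT = 321.25/30.10 = 10.67.
η_II = COP_actual/COP_Carnot = 1.896/10.67 = 0.1777.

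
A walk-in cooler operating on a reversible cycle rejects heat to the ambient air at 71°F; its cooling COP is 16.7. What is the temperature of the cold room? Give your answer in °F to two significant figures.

For a Carnot refrigerator COP_R = T_C/(T_H − T_C), so T_C = COP·T_H/(1 + COP).
With T_H = 294.82 K, T_C = 16.7 × 294.82/17.70 = 278.16 K.
Converting, 278.16 K = 41.02°F.

41 °F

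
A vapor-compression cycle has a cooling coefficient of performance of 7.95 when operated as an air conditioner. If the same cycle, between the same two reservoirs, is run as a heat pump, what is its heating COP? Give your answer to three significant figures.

8.95

The first law on one cycle gives Q_H = Q_C + W, so Q_H/W = Q_C/W + 1.
COP_HP = COP_R + 1 = 7.95 + 1 = 8.95.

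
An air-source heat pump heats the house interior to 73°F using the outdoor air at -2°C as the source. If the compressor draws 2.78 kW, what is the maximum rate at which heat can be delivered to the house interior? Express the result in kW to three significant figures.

33.2 kW

In absolute terms T_C = 271.15 K and T_H = 295.93 K, so ΔT = 24.78 K.
COP_Carnot = T_H/ΔT = 295.93/24.78 = 11.94.
Q̇_max = COP_Carnot × Ẇ = 11.94 × 2.780 kW = 33.20 kW.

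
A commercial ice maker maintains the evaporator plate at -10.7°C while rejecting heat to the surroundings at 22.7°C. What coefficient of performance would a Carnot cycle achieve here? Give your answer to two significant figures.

In absolute terms T_C = 262.45 K and T_H = 295.85 K, so ΔT = 33.40 K.
For a reversible cycle, COP_Carnot = T_C/ΔT = 262.45/33.40 = 7.858.

7.9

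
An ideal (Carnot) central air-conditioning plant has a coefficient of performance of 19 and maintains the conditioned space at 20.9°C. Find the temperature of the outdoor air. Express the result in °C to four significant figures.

36.38 °C

COP_R = T_C/(T_H − T_C) gives T_H − T_C = T_C/COP.
With T_C = 294.05 K, T_H = 294.05 × (1 + 1/19) = 309.53 K.
Converting, 309.53 K = 36.38°C.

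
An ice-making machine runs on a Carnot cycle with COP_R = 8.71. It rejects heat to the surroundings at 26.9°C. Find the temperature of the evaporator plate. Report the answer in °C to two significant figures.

For a Carnot refrigerator COP_R = T_C/(T_H − T_C), so T_C = COP·T_H/(1 + COP).
With T_H = 300.05 K, T_C = 8.71 × 300.05/9.710 = 269.15 K.
Converting, 269.15 K = -4.00°C.

-4.0 °C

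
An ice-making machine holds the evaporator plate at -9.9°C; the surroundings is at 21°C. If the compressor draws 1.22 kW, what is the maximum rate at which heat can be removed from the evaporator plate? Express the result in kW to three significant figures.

In absolute terms T_C = 263.25 K and T_H = 294.15 K, so ΔT = 30.90 K.
COP_Carnot = T_C/ΔT = 263.25/30.90 = 8.519.
Q̇_max = COP_Carnot × Ẇ = 8.519 × 1.220 kW = 10.39 kW.

10.4 kW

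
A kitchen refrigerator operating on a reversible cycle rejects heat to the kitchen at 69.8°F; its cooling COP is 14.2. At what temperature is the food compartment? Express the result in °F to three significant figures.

35.0 °F

For a Carnot refrigerator COP_R = T_C/(T_H − T_C), so T_C = COP·T_H/(1 + COP).
With T_H = 294.15 K, T_C = 14.2 × 294.15/15.20 = 274.80 K.
Converting, 274.80 K = 34.97°F.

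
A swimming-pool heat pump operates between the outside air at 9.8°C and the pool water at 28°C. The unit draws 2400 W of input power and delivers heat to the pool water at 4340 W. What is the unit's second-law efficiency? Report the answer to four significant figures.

COP_actual = Q̇_H/Ẇ = 4340/2400 = 1.808.
In absolute terms T_C = 282.95 K and T_H = 301.15 K, so ΔT = 18.20 K.
COP_Carnot = T_H/ΔT = 301.15/18.20 = 16.55.
η_II = COP_actual/COP_Carnot = 1.808/16.55 = 0.1093.

0.1093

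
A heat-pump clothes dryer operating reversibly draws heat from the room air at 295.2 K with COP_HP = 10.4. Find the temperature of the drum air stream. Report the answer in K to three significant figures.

327 K

COP_HP = T_H/(T_H − T_C) rearranges to T_H = COP·T_C/(COP − 1).
With T_C = 295.20 K, T_H = 10.4 × 295.20/9.400 = 326.60 K.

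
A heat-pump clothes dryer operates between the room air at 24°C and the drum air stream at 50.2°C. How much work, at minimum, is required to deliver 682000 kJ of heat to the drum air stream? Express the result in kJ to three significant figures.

55300 kJ

In absolute terms T_C = 297.15 K and T_H = 323.35 K, so ΔT = 26.20 K.
The reversible limit is COP_HP = T_H/ΔT = 12.34, so W_min = Q_H/COP = Q_H·ΔT/T_H.
W_min = 682000 × 26.20/323.35 = 55260 kJ.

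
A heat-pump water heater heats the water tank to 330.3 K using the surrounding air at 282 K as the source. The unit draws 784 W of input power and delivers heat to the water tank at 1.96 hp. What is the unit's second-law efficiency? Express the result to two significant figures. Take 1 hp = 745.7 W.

Converting, Q̇_H = 1.960 hp = 1462 W, so COP_actual = Q̇_H/Ẇ = 1462/784.0 = 1.864.
The reservoir spacing is ΔT = 330.3 − 282 = 48.30 K.
COP_Carnot = T_H/ΔT = 330.30/48.30 = 6.839.
η_II = COP_actual/COP_Carnot = 1.864/6.839 = 0.2726.

0.27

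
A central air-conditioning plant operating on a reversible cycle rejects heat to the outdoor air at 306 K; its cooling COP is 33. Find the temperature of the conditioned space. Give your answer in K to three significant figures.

297 K

For a Carnot refrigerator COP_R = T_C/(T_H − T_C), so T_C = COP·T_H/(1 + COP).
With T_H = 306.00 K, T_C = 33 × 306.00/34.00 = 297.00 K.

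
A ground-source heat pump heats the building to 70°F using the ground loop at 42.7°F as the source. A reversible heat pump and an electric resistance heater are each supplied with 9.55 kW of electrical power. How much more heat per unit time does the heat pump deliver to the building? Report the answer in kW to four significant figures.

In absolute terms T_C = 279.09 K and T_H = 294.26 K, so ΔT = 15.17 K.
COP_Carnot = T_H/ΔT = 294.26/15.17 = 19.40.
The heat pump delivers Q̇_H = COP × Ẇ = 185.3 kW; the resistance heater delivers Ẇ = 9.550 kW.
Extra = (COP − 1)·Ẇ = 175.7 kW.

175.7 kW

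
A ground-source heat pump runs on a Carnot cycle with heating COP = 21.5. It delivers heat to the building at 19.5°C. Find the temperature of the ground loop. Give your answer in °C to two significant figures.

COP_HP = T_H/(T_H − T_C) gives T_H − T_C = T_H/COP.
With T_H = 292.65 K, T_C = 292.65 × (1 − 1/21.5) = 279.04 K.
Converting, 279.04 K = 5.89°C.

5.9 °C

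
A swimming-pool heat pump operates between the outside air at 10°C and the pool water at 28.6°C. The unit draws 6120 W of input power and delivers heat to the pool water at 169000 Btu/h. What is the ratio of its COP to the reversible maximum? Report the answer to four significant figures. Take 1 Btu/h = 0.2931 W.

0.4989

Converting, Q̇_H = 169000 Btu/h = 49530 W, so COP_actual = Q̇_H/Ẇ = 49530/6120 = 8.094.
In absolute terms T_C = 283.15 K and T_H = 301.75 K, so ΔT = 18.60 K.
COP_Carnot = T_H/ΔT = 301.75/18.60 = 16.22.
η_II = COP_actual/COP_Carnot = 8.094/16.22 = 0.4989.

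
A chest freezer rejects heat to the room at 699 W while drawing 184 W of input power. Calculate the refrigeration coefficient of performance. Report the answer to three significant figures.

2.80

The first law gives Q̇_H = Q̇_C + Ẇ, so the three rates are Q̇_C = 515.0, Q̇_H = 699.0, Ẇ = 184.0 W.
COP_R = Q̇_C/Ẇ = 515.0/184.0 = 2.799.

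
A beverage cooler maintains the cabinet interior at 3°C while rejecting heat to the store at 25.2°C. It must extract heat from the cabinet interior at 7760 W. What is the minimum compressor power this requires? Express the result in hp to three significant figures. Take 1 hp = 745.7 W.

In absolute terms T_C = 276.15 K and T_H = 298.35 K, so ΔT = 22.20 K.
COP_Carnot = T_C/ΔT = 276.15/22.20 = 12.44.
Ẇ_min = Q̇/COP_Carnot = 7760/12.44 = 623.8 W = 0.8366 hp.

0.837 hp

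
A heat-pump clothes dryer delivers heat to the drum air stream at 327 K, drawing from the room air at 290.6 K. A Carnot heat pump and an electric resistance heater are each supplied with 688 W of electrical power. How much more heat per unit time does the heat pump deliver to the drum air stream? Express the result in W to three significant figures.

The reservoir spacing is ΔT = 327 − 290.6 = 36.40 K.
COP_Carnot = T_H/ΔT = 327.00/36.40 = 8.984.
The heat pump delivers Q̇_H = COP × Ẇ = 6181 W; the resistance heater delivers Ẇ = 688.0 W.
Extra = (COP − 1)·Ẇ = 5493 W.

5490 W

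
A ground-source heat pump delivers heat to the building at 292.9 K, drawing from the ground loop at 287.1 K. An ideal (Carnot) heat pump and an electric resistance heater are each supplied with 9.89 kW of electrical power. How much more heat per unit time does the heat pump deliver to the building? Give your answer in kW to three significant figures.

490 kW

The reservoir spacing is ΔT = 292.9 − 287.1 = 5.800 K.
COP_Carnot = T_H/ΔT = 292.90/5.800 = 50.50.
The heat pump delivers Q̇_H = COP × Ẇ = 499.4 kW; the resistance heater delivers Ẇ = 9.890 kW.
Extra = (COP − 1)·Ẇ = 489.6 kW.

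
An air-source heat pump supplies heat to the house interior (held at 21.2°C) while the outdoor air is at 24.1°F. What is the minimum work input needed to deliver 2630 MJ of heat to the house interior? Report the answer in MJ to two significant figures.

230 MJ

In absolute terms T_C = 268.76 K and T_H = 294.35 K, so ΔT = 25.59 K.
The reversible limit is COP_HP = T_H/ΔT = 11.50, so W_min = Q_H/COP = Q_H·ΔT/T_H.
W_min = 2630 × 25.59/294.35 = 228.6 MJ.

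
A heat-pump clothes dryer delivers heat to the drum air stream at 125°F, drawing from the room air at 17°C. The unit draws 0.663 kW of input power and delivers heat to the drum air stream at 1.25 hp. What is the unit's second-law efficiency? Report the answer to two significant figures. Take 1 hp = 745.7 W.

Converting, Q̇_H = 1.250 hp = 0.9321 kW, so COP_actual = Q̇_H/Ẇ = 0.9321/0.6630 = 1.406.
In absolute terms T_C = 290.15 K and T_H = 324.82 K, so ΔT = 34.67 K.
COP_Carnot = T_H/ΔT = 324.82/34.67 = 9.370.
η_II = COP_actual/COP_Carnot = 1.406/9.370 = 0.1500.

0.15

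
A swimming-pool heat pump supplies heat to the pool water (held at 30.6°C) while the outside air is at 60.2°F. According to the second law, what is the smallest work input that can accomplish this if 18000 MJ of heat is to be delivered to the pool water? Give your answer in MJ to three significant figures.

In absolute terms T_C = 288.82 K and T_H = 303.75 K, so ΔT = 14.93 K.
The reversible limit is COP_HP = T_H/ΔT = 20.34, so W_min = Q_H/COP = Q_H·ΔT/T_H.
W_min = 18000 × 14.93/303.75 = 884.9 MJ.

885 MJ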